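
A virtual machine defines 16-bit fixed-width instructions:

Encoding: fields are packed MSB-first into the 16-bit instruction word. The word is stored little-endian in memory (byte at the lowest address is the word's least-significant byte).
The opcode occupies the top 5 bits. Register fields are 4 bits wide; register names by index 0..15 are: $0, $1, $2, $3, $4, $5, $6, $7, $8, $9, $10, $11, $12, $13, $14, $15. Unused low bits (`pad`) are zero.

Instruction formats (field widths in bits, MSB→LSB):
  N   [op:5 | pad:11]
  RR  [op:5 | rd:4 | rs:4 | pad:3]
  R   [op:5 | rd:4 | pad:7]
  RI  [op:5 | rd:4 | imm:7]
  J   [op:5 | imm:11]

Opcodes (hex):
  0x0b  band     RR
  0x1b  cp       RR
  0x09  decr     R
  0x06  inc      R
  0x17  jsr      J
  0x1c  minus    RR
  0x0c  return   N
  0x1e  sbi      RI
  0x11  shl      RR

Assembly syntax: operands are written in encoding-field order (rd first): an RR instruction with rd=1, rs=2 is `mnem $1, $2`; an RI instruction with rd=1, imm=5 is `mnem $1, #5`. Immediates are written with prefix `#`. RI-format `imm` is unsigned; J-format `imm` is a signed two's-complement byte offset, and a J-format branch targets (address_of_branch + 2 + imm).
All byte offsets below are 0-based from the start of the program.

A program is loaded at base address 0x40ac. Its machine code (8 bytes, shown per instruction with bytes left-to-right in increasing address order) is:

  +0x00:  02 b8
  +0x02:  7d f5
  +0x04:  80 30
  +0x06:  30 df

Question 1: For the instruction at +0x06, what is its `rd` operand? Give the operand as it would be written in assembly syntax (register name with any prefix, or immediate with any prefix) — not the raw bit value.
+0x06: 30 df ⇒ word 0xdf30 (little)
  top 5b → 0x1b → cp [RR]
  [10:7] rd=14 = $14
  [6:3] rs=6 = $6

$14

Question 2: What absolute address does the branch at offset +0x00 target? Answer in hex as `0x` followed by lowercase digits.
+0x00: 02 b8 ⇒ word 0xb802 (little)
  top 5b → 0x17 → jsr [J]
  imm@[10:0]=0x2 ⇒ #2
  target = base 0x40ac + off 0x00 + 2 + imm 2 = 0x40b0

0x40b0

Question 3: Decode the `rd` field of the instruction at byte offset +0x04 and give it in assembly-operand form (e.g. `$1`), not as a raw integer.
$1

off 0x04: read 80 30 as little → 0x3080
  op=0x3080>>11=0x6 ⇒ inc (R)
  [10:7] rd=1 = $1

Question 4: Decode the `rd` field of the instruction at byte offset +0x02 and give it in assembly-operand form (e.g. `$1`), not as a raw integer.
$10

+0x02: 7d f5 ⇒ word 0xf57d (little)
  opcode bits[15:11]=0x1e: sbi/RI
  rd: (w>>7)&0xf=0xa → $10
  imm: (w>>0)&0x7f=0x7d → #125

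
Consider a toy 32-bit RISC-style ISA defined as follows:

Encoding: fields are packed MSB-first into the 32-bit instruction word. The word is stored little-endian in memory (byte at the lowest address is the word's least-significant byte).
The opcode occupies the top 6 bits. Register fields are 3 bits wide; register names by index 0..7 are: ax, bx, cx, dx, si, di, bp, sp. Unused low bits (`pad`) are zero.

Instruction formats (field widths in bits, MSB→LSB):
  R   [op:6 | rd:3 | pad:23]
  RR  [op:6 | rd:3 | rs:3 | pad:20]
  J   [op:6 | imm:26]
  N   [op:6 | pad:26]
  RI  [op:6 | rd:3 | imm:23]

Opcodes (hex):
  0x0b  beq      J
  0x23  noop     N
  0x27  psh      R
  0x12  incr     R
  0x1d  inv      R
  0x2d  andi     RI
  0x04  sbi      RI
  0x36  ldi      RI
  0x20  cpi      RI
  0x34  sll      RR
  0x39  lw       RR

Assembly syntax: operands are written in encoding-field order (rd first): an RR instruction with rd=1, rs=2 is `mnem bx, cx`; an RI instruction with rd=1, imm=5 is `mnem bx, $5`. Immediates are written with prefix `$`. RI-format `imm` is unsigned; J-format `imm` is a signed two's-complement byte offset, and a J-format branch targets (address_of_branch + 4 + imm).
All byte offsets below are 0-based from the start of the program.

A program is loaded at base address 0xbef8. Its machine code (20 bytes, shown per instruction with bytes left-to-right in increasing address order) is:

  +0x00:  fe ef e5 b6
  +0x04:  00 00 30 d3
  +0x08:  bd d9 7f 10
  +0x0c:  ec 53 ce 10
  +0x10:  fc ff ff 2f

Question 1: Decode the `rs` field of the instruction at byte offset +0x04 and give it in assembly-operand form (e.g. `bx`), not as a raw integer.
dx

+0x04: 00 00 30 d3 ⇒ word 0xd3300000 (little)
  op=0xd3300000>>26=0x34 ⇒ sll (RR)
  rd@[25:23]=0x6 ⇒ bp
  rs@[22:20]=0x3 ⇒ dx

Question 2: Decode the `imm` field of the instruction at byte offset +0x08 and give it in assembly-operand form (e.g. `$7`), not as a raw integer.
off 0x08: read bd d9 7f 10 as little → 0x107fd9bd
  top 6b → 0x4 → sbi [RI]
  [25:23] rd=0 = ax
  [22:0] imm=8378813 = $8378813

$8378813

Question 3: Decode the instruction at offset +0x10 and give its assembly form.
off 0x10: read fc ff ff 2f as little → 0x2ffffffc
  op=0x2ffffffc>>26=0xb ⇒ beq (J)
  imm: (w>>0)&0x3ffffff=0x3fffffc (s26→-4) → $-4

beq $-4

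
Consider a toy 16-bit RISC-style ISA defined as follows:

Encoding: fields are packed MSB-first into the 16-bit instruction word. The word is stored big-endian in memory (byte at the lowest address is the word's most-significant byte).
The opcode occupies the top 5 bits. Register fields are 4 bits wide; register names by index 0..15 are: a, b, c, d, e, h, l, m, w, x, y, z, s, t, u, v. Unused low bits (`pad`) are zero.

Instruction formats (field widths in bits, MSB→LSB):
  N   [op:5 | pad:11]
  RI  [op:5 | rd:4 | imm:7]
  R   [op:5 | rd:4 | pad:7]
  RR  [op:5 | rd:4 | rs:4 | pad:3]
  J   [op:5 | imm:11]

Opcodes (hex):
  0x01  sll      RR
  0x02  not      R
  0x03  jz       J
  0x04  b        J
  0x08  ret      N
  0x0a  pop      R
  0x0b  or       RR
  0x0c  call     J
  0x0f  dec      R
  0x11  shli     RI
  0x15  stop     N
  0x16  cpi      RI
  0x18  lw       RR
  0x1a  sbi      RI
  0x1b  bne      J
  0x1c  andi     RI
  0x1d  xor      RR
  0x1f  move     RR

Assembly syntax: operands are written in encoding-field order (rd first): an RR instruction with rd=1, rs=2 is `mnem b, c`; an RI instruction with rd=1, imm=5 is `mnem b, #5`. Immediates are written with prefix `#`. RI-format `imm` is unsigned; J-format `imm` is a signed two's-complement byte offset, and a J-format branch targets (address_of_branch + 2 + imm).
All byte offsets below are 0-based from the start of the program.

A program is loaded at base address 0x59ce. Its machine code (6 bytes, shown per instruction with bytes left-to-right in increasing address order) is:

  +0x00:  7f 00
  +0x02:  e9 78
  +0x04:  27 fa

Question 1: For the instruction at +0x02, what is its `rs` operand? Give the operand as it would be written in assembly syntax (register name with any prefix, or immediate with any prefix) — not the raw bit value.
v

off 0x02: read e9 78 as big → 0xe978
  op=0xe978>>11=0x1d ⇒ xor (RR)
  [10:7] rd=2 = c
  [6:3] rs=15 = v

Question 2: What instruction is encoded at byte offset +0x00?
dec u

off 0x00: read 7f 00 as big → 0x7f00
  opcode bits[15:11]=0xf: dec/R
  rd: (w>>7)&0xf=0xe → u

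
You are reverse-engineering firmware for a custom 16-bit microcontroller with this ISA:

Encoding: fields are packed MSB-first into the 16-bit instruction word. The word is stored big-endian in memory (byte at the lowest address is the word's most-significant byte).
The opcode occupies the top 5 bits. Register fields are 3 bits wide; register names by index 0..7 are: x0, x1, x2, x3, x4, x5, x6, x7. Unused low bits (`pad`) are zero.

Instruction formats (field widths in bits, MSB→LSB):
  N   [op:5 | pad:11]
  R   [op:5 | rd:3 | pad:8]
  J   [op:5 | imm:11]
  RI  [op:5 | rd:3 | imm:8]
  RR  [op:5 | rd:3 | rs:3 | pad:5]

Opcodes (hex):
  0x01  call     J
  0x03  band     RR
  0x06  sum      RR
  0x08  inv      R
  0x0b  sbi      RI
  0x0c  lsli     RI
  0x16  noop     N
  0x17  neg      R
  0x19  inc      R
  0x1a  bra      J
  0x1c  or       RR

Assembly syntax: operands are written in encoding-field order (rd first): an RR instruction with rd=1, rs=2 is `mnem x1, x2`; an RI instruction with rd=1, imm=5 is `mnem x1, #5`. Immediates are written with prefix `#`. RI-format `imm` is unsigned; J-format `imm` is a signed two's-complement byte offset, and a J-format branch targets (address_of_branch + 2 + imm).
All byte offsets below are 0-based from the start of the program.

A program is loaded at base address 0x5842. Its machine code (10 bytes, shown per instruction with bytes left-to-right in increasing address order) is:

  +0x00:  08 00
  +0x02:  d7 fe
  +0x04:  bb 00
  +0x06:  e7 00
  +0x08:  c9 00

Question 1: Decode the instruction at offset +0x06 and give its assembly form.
+0x06: e7 00 ⇒ word 0xe700 (big)
  opcode bits[15:11]=0x1c: or/RR
  rd: (w>>8)&0x7=0x7 → x7
  rs: (w>>5)&0x7=0x0 → x0

or x7, x0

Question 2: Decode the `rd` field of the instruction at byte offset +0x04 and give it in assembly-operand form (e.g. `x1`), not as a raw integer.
x3

off 0x04: read bb 00 as big → 0xbb00
  top 5b → 0x17 → neg [R]
  rd: (w>>8)&0x7=0x3 → x3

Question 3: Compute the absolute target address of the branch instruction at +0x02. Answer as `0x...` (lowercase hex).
0x5844

@+02  big-endian(d7 fe) = 0xd7fe
  top 5b → 0x1a → bra [J]
  imm@[10:0]=0x7fe (s11→-2) ⇒ #-2
  target = base 0x5842 + off 0x02 + 2 + imm -2 = 0x5844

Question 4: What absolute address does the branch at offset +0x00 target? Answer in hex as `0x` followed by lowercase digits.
+0x00: 08 00 ⇒ word 0x0800 (big)
  top 5b → 0x1 → call [J]
  imm@[10:0]=0x0 ⇒ #0
  target = base 0x5842 + off 0x00 + 2 + imm 0 = 0x5844

0x5844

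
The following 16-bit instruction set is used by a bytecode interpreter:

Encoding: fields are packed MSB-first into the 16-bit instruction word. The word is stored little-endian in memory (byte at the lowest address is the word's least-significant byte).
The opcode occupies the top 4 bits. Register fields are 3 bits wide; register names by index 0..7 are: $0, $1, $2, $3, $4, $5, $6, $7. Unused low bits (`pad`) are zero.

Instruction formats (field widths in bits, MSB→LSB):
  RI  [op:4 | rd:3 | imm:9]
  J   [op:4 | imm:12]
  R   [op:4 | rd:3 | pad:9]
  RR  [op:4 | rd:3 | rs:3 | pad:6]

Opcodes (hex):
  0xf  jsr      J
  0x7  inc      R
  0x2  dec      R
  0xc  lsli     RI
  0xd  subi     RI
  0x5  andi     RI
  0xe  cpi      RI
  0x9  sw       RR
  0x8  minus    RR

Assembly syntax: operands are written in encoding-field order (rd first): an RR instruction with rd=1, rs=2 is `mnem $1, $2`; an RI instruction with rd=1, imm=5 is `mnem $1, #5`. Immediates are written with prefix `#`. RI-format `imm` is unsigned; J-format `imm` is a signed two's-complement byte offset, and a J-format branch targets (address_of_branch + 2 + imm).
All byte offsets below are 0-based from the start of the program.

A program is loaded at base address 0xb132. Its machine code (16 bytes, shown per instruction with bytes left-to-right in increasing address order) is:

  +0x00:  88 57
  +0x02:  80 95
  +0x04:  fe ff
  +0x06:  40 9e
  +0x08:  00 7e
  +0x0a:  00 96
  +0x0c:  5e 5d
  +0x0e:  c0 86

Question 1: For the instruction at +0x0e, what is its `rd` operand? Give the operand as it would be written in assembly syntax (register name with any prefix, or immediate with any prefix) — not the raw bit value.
+0x0e: c0 86 ⇒ word 0x86c0 (little)
  opcode bits[15:12]=0x8: minus/RR
  rd@[11:9]=0x3 ⇒ $3
  rs@[8:6]=0x3 ⇒ $3

$3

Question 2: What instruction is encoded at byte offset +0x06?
off 0x06: read 40 9e as little → 0x9e40
  opcode bits[15:12]=0x9: sw/RR
  rd: (w>>9)&0x7=0x7 → $7
  rs: (w>>6)&0x7=0x1 → $1

sw $7, $1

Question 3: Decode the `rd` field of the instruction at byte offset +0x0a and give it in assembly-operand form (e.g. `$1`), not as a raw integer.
$3

+0x0a: 00 96 ⇒ word 0x9600 (little)
  op=0x9600>>12=0x9 ⇒ sw (RR)
  [11:9] rd=3 = $3
  [8:6] rs=0 = $0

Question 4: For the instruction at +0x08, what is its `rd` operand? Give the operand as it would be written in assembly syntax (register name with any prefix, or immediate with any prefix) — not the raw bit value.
$7

+0x08: 00 7e ⇒ word 0x7e00 (little)
  top 4b → 0x7 → inc [R]
  rd: (w>>9)&0x7=0x7 → $7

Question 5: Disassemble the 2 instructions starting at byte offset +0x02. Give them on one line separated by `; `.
sw $2, $6; jsr #-2

+0x02: 80 95 ⇒ word 0x9580 (little)
  op=0x9580>>12=0x9 ⇒ sw (RR)
  rd: (w>>9)&0x7=0x2 → $2
  rs: (w>>6)&0x7=0x6 → $6
+0x04: fe ff ⇒ word 0xfffe (little)
  op=0xfffe>>12=0xf ⇒ jsr (J)
  imm: (w>>0)&0xfff=0xffe (s12→-2) → #-2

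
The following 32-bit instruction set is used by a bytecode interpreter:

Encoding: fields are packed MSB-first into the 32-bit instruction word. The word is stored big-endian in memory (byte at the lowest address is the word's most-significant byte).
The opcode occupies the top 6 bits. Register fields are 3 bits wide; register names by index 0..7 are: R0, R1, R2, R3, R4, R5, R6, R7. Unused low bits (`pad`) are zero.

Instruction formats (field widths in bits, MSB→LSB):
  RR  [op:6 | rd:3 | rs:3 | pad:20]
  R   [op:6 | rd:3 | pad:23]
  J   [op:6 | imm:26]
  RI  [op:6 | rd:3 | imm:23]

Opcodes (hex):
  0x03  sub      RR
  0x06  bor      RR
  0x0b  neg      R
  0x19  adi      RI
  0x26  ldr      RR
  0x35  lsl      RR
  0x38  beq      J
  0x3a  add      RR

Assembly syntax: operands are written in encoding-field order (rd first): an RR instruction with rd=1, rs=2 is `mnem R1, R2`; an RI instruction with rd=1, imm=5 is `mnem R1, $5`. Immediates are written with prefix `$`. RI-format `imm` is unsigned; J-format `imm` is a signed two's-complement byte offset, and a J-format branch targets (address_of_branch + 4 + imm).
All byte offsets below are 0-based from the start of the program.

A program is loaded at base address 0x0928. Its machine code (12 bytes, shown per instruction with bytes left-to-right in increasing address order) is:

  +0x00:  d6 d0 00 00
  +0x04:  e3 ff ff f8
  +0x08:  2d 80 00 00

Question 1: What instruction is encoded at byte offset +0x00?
+0x00: d6 d0 00 00 ⇒ word 0xd6d00000 (big)
  opcode bits[31:26]=0x35: lsl/RR
  rd: (w>>23)&0x7=0x5 → R5
  rs: (w>>20)&0x7=0x5 → R5

lsl R5, R5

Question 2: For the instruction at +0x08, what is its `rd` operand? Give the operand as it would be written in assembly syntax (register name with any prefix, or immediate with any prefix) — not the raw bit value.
R3

off 0x08: read 2d 80 00 00 as big → 0x2d800000
  opcode bits[31:26]=0xb: neg/R
  [25:23] rd=3 = R3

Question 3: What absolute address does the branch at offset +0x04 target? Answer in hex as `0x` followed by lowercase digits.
[04] e3 ff ff f8 → 0xe3fffff8
  top 6b → 0x38 → beq [J]
  imm@[25:0]=0x3fffff8 (s26→-8) ⇒ $-8
  target = base 0x0928 + off 0x04 + 4 + imm -8 = 0x0928

0x0928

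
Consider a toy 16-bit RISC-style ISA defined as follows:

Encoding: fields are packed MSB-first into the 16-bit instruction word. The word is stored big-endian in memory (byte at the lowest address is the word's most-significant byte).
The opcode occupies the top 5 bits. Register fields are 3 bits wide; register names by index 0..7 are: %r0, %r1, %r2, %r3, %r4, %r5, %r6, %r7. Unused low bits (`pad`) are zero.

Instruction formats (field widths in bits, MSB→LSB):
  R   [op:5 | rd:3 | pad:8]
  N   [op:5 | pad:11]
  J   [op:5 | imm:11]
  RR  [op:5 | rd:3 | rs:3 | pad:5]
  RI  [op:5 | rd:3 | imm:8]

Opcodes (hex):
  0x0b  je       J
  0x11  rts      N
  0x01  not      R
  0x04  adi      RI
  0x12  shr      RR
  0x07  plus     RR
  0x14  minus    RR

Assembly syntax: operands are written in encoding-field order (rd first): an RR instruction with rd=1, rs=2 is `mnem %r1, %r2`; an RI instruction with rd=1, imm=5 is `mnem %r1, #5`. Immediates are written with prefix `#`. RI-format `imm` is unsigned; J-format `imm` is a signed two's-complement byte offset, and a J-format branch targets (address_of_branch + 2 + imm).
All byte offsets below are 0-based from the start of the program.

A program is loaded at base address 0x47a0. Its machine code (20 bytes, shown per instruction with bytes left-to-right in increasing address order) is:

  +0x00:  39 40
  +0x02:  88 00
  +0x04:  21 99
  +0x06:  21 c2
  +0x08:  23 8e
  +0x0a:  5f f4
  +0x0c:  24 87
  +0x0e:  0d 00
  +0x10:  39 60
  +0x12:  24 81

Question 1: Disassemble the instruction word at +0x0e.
[0e] 0d 00 → 0x0d00
  top 5b → 0x1 → not [R]
  rd@[10:8]=0x5 ⇒ %r5

not %r5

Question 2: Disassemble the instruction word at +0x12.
@+12  big-endian(24 81) = 0x2481
  top 5b → 0x4 → adi [RI]
  [10:8] rd=4 = %r4
  [7:0] imm=129 = #129

adi %r4, #129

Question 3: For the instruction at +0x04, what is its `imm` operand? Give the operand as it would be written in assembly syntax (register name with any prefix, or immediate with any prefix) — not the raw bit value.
#153

@+04  big-endian(21 99) = 0x2199
  top 5b → 0x4 → adi [RI]
  rd: (w>>8)&0x7=0x1 → %r1
  imm: (w>>0)&0xff=0x99 → #153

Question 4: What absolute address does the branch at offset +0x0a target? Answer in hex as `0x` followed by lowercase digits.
+0x0a: 5f f4 ⇒ word 0x5ff4 (big)
  top 5b → 0xb → je [J]
  [10:0] imm=2036 (s11→-12) = #-12
  target = base 0x47a0 + off 0x0a + 2 + imm -12 = 0x47a0

0x47a0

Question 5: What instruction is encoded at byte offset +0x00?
plus %r1, %r2

[00] 39 40 → 0x3940
  op=0x3940>>11=0x7 ⇒ plus (RR)
  rd@[10:8]=0x1 ⇒ %r1
  rs@[7:5]=0x2 ⇒ %r2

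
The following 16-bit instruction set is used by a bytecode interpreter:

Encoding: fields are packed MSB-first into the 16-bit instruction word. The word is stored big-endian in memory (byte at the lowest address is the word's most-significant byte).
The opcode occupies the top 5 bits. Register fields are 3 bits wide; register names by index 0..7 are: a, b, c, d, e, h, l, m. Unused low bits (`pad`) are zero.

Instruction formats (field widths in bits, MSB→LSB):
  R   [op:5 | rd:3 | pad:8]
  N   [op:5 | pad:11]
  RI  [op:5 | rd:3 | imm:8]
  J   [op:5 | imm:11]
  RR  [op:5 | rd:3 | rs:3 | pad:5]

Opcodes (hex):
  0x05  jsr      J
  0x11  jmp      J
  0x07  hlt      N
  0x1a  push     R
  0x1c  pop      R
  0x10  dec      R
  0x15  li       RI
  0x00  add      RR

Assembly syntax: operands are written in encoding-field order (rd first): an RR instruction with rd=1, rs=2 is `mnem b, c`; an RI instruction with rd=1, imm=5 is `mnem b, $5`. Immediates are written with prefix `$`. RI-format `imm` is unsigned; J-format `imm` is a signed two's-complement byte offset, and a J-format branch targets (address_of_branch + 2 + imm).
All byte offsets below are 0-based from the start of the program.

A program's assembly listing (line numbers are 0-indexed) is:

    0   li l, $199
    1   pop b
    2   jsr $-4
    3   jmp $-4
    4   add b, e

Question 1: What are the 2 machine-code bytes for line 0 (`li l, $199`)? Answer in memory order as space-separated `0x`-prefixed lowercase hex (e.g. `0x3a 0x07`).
0. li fields op=0x15:5|rd=6:3|imm=199:8 → word aec7h → ae c7

0xae 0xc7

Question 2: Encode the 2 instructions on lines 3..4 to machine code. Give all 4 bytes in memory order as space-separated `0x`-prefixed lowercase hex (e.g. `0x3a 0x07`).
line 3 (jmp): pack op=0x11:5|imm=-4:11 = 0x8ffc; big→ 8f fc
line 4 (add): pack op=0x0:5|rd=1:3|rs=4:3|pad=0:5 = 0x0180; big→ 01 80

0x8f 0xfc 0x01 0x80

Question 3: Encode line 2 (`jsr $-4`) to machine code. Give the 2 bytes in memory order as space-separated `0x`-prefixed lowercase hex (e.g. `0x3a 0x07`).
0x2f 0xfc

2. jsr fields op=0x5:5|imm=-4:11 → word 2ffch → 2f fc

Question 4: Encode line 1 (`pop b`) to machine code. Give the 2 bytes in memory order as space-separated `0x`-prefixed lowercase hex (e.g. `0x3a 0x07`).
L1: pop op=0x1c:5|rd=1:3|pad=0:8 ⇒ 0xe100 ⇒ big e1 00

0xe1 0x00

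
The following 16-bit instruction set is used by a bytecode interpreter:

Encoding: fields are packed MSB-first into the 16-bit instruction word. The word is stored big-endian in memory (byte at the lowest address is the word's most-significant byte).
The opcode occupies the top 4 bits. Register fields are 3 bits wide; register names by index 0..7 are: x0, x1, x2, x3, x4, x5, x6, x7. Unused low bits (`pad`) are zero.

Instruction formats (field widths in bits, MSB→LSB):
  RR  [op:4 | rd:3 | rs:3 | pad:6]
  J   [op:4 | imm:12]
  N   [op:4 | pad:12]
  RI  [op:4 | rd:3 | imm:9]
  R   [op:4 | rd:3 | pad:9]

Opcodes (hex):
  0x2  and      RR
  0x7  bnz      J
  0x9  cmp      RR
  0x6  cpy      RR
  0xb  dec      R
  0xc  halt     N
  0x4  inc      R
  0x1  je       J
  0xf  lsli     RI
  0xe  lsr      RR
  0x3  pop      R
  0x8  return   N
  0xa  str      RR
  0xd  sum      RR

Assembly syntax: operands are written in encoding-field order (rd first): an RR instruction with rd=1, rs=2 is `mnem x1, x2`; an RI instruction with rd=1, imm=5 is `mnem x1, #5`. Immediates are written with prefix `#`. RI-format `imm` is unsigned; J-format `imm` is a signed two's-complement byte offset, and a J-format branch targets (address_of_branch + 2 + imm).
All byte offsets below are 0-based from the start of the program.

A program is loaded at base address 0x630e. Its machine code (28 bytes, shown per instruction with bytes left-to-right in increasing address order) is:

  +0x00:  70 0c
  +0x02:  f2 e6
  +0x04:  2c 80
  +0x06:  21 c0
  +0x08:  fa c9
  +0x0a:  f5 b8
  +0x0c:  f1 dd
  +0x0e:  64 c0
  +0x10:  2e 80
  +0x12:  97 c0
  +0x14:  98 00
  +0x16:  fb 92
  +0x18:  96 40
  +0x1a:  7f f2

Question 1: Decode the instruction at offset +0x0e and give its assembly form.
@+0e  big-endian(64 c0) = 0x64c0
  opcode bits[15:12]=0x6: cpy/RR
  rd@[11:9]=0x2 ⇒ x2
  rs@[8:6]=0x3 ⇒ x3

cpy x2, x3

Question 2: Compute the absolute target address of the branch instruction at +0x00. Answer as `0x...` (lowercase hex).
0x631c

@+00  big-endian(70 0c) = 0x700c
  top 4b → 0x7 → bnz [J]
  imm@[11:0]=0xc ⇒ #12
  target = base 0x630e + off 0x00 + 2 + imm 12 = 0x631c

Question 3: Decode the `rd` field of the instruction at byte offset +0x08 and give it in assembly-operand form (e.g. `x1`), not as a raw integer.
@+08  big-endian(fa c9) = 0xfac9
  opcode bits[15:12]=0xf: lsli/RI
  [11:9] rd=5 = x5
  [8:0] imm=201 = #201

x5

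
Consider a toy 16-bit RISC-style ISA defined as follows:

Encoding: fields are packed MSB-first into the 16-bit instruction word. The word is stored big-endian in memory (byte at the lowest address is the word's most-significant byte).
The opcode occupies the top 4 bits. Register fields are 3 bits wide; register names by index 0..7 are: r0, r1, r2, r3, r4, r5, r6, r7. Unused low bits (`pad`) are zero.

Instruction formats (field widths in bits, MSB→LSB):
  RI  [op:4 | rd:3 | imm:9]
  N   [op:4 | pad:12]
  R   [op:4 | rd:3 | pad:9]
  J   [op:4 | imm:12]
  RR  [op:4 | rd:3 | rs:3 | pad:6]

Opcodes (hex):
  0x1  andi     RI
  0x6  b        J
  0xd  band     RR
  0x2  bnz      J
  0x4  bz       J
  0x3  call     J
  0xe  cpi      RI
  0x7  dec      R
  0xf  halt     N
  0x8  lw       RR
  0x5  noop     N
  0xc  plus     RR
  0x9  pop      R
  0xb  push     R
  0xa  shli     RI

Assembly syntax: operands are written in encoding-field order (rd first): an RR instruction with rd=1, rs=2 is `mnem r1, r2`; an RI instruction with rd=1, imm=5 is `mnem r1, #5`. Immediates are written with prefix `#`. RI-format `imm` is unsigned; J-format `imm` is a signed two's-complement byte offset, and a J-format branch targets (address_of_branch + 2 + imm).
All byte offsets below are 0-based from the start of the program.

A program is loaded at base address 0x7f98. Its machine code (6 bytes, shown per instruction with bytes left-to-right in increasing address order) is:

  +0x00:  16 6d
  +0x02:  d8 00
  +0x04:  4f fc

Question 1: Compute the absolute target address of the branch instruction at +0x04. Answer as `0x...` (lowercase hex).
0x7f9a

off 0x04: read 4f fc as big → 0x4ffc
  top 4b → 0x4 → bz [J]
  imm@[11:0]=0xffc (s12→-4) ⇒ #-4
  target = base 0x7f98 + off 0x04 + 2 + imm -4 = 0x7f9a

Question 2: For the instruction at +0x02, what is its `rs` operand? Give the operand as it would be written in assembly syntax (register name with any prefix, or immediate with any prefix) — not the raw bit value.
r0

+0x02: d8 00 ⇒ word 0xd800 (big)
  opcode bits[15:12]=0xd: band/RR
  [11:9] rd=4 = r4
  [8:6] rs=0 = r0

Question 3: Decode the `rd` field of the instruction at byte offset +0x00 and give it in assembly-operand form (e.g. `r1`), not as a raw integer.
[00] 16 6d → 0x166d
  top 4b → 0x1 → andi [RI]
  rd@[11:9]=0x3 ⇒ r3
  imm@[8:0]=0x6d ⇒ #109

r3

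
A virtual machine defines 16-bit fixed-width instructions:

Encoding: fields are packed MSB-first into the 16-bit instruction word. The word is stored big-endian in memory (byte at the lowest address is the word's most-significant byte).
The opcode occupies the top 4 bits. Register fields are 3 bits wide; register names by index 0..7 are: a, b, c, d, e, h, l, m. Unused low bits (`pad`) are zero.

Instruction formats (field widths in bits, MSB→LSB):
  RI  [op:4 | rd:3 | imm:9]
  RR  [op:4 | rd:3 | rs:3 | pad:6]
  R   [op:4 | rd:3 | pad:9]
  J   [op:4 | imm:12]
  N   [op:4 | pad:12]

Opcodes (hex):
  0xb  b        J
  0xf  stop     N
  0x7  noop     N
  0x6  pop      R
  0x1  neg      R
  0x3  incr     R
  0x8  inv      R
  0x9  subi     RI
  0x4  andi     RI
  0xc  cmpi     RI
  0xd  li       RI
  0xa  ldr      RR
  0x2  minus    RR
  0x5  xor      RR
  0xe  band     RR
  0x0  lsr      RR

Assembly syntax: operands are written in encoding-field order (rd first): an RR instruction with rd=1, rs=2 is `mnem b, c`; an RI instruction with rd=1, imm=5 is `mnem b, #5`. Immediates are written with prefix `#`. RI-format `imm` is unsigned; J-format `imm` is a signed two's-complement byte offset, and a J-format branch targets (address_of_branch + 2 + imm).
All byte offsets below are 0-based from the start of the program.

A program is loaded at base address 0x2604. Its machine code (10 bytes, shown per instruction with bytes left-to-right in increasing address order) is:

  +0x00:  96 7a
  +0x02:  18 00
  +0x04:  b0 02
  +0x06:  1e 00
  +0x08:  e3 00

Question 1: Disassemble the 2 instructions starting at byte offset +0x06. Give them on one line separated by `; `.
neg m; band b, e

+0x06: 1e 00 ⇒ word 0x1e00 (big)
  top 4b → 0x1 → neg [R]
  rd: (w>>9)&0x7=0x7 → m
+0x08: e3 00 ⇒ word 0xe300 (big)
  top 4b → 0xe → band [RR]
  rd: (w>>9)&0x7=0x1 → b
  rs: (w>>6)&0x7=0x4 → e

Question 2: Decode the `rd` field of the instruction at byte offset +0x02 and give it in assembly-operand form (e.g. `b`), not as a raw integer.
e

@+02  big-endian(18 00) = 0x1800
  top 4b → 0x1 → neg [R]
  rd: (w>>9)&0x7=0x4 → e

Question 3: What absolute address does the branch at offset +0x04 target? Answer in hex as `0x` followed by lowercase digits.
@+04  big-endian(b0 02) = 0xb002
  top 4b → 0xb → b [J]
  imm: (w>>0)&0xfff=0x2 → #2
  target = base 0x2604 + off 0x04 + 2 + imm 2 = 0x260c

0x260c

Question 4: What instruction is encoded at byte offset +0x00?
off 0x00: read 96 7a as big → 0x967a
  opcode bits[15:12]=0x9: subi/RI
  rd@[11:9]=0x3 ⇒ d
  imm@[8:0]=0x7a ⇒ #122

subi d, #122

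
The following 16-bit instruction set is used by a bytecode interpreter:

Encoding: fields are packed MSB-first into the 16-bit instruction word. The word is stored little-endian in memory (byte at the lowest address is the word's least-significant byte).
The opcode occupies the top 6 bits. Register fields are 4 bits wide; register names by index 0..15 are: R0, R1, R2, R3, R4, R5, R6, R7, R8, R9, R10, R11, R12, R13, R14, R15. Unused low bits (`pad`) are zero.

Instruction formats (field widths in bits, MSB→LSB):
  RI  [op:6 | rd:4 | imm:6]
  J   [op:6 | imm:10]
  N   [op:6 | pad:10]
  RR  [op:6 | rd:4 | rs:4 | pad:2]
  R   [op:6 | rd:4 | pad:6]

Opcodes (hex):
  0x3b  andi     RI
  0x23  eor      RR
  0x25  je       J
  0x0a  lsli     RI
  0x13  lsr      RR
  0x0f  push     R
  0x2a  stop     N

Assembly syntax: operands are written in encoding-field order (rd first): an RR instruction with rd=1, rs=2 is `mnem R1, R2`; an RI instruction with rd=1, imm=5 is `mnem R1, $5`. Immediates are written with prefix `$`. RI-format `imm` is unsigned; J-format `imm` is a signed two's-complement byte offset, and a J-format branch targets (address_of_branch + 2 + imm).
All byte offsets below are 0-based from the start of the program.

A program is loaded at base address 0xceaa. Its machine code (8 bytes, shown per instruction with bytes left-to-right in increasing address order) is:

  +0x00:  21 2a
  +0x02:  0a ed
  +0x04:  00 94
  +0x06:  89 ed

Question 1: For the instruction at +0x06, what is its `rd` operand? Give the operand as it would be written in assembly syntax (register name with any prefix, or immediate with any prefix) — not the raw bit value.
+0x06: 89 ed ⇒ word 0xed89 (little)
  op=0xed89>>10=0x3b ⇒ andi (RI)
  [9:6] rd=6 = R6
  [5:0] imm=9 = $9

R6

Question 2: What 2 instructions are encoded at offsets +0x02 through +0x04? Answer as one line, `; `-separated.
@+02  little-endian(0a ed) = 0xed0a
  op=0xed0a>>10=0x3b ⇒ andi (RI)
  rd: (w>>6)&0xf=0x4 → R4
  imm: (w>>0)&0x3f=0xa → $10
@+04  little-endian(00 94) = 0x9400
  op=0x9400>>10=0x25 ⇒ je (J)
  imm: (w>>0)&0x3ff=0x0 → $0

andi R4, $10; je $0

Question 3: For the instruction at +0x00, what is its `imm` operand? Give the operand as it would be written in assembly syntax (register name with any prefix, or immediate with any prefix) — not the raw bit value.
+0x00: 21 2a ⇒ word 0x2a21 (little)
  opcode bits[15:10]=0xa: lsli/RI
  rd@[9:6]=0x8 ⇒ R8
  imm@[5:0]=0x21 ⇒ $33

$33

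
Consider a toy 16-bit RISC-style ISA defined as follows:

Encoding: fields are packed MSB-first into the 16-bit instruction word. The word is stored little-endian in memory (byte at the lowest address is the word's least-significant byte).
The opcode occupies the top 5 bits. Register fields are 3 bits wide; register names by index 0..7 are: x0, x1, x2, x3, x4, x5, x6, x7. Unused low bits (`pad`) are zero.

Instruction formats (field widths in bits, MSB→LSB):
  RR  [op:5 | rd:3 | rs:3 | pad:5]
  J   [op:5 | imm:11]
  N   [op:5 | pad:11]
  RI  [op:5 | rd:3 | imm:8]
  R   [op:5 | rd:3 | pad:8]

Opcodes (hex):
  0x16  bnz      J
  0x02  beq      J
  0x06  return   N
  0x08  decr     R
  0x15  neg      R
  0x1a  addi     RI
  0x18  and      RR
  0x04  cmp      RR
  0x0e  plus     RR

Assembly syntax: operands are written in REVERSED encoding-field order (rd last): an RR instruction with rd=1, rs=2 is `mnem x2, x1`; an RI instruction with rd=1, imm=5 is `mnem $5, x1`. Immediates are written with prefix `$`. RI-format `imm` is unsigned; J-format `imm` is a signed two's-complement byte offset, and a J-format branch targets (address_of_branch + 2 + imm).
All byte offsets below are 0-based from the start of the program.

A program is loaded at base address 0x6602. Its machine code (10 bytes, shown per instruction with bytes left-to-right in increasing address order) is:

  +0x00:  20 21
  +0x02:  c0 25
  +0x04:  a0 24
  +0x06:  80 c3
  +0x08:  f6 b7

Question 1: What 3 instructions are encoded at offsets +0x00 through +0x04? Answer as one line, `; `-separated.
[00] 20 21 → 0x2120
  opcode bits[15:11]=0x4: cmp/RR
  rd: (w>>8)&0x7=0x1 → x1
  rs: (w>>5)&0x7=0x1 → x1
[02] c0 25 → 0x25c0
  opcode bits[15:11]=0x4: cmp/RR
  rd: (w>>8)&0x7=0x5 → x5
  rs: (w>>5)&0x7=0x6 → x6
[04] a0 24 → 0x24a0
  opcode bits[15:11]=0x4: cmp/RR
  rd: (w>>8)&0x7=0x4 → x4
  rs: (w>>5)&0x7=0x5 → x5

cmp x1, x1; cmp x6, x5; cmp x5, x4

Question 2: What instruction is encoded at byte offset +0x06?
@+06  little-endian(80 c3) = 0xc380
  top 5b → 0x18 → and [RR]
  rd@[10:8]=0x3 ⇒ x3
  rs@[7:5]=0x4 ⇒ x4

and x4, x3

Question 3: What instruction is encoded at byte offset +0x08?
@+08  little-endian(f6 b7) = 0xb7f6
  op=0xb7f6>>11=0x16 ⇒ bnz (J)
  imm@[10:0]=0x7f6 (s11→-10) ⇒ $-10

bnz $-10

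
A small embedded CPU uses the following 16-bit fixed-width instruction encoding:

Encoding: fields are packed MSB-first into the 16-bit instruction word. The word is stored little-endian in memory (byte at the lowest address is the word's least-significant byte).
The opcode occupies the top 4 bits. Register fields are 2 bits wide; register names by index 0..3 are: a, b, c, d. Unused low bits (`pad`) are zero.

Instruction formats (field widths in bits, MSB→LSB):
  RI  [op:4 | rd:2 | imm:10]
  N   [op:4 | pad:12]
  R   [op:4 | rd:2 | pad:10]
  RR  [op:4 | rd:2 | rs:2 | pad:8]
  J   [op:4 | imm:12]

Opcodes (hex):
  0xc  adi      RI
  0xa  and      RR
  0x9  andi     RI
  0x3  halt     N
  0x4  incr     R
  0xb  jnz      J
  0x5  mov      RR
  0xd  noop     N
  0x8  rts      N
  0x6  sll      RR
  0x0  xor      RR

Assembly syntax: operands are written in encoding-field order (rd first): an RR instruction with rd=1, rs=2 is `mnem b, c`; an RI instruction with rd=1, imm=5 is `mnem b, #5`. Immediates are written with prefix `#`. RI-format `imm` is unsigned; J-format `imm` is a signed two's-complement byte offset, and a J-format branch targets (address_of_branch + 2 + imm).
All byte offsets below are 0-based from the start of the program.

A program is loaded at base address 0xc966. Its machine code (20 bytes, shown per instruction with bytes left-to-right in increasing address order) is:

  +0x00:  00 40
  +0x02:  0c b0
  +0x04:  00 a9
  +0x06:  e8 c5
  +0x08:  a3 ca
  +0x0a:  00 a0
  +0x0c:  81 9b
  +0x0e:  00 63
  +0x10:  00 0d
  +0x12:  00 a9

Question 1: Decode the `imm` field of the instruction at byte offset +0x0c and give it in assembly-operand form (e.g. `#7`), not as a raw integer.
#897

[0c] 81 9b → 0x9b81
  top 4b → 0x9 → andi [RI]
  rd: (w>>10)&0x3=0x2 → c
  imm: (w>>0)&0x3ff=0x381 → #897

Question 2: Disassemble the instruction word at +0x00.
incr a

off 0x00: read 00 40 as little → 0x4000
  top 4b → 0x4 → incr [R]
  rd: (w>>10)&0x3=0x0 → a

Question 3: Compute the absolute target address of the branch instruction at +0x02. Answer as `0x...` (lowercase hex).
[02] 0c b0 → 0xb00c
  opcode bits[15:12]=0xb: jnz/J
  [11:0] imm=12 = #12
  target = base 0xc966 + off 0x02 + 2 + imm 12 = 0xc976

0xc976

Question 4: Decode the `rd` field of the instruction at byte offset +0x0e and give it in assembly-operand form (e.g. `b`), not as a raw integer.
a

@+0e  little-endian(00 63) = 0x6300
  opcode bits[15:12]=0x6: sll/RR
  [11:10] rd=0 = a
  [9:8] rs=3 = d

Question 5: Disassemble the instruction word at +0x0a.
+0x0a: 00 a0 ⇒ word 0xa000 (little)
  opcode bits[15:12]=0xa: and/RR
  rd: (w>>10)&0x3=0x0 → a
  rs: (w>>8)&0x3=0x0 → a

and a, a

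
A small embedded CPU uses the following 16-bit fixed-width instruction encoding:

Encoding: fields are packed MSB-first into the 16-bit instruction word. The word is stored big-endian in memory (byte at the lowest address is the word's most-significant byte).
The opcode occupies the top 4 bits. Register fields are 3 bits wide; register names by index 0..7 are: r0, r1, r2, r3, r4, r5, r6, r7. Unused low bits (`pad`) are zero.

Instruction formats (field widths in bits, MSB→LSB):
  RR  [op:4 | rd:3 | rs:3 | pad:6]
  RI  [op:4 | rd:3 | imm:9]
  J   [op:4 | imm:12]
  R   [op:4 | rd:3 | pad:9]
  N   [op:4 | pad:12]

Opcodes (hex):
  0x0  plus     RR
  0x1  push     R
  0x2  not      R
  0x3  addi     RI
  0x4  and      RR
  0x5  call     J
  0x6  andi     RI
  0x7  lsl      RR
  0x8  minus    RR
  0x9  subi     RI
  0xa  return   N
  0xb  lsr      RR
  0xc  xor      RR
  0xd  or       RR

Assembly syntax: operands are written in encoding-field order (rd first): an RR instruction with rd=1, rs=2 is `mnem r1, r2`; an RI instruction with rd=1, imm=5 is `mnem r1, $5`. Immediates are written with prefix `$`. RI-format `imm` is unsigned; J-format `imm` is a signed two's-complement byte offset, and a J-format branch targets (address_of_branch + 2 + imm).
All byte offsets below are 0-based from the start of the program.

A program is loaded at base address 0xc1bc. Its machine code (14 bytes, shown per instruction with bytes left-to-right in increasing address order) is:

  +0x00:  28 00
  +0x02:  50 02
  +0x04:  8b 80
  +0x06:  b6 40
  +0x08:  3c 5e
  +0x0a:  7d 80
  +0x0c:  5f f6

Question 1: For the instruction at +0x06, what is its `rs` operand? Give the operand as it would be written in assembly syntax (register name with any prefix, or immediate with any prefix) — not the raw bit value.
r1

[06] b6 40 → 0xb640
  op=0xb640>>12=0xb ⇒ lsr (RR)
  rd@[11:9]=0x3 ⇒ r3
  rs@[8:6]=0x1 ⇒ r1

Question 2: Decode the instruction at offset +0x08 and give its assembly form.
[08] 3c 5e → 0x3c5e
  top 4b → 0x3 → addi [RI]
  rd: (w>>9)&0x7=0x6 → r6
  imm: (w>>0)&0x1ff=0x5e → $94

addi r6, $94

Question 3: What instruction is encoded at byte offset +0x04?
off 0x04: read 8b 80 as big → 0x8b80
  top 4b → 0x8 → minus [RR]
  [11:9] rd=5 = r5
  [8:6] rs=6 = r6

minus r5, r6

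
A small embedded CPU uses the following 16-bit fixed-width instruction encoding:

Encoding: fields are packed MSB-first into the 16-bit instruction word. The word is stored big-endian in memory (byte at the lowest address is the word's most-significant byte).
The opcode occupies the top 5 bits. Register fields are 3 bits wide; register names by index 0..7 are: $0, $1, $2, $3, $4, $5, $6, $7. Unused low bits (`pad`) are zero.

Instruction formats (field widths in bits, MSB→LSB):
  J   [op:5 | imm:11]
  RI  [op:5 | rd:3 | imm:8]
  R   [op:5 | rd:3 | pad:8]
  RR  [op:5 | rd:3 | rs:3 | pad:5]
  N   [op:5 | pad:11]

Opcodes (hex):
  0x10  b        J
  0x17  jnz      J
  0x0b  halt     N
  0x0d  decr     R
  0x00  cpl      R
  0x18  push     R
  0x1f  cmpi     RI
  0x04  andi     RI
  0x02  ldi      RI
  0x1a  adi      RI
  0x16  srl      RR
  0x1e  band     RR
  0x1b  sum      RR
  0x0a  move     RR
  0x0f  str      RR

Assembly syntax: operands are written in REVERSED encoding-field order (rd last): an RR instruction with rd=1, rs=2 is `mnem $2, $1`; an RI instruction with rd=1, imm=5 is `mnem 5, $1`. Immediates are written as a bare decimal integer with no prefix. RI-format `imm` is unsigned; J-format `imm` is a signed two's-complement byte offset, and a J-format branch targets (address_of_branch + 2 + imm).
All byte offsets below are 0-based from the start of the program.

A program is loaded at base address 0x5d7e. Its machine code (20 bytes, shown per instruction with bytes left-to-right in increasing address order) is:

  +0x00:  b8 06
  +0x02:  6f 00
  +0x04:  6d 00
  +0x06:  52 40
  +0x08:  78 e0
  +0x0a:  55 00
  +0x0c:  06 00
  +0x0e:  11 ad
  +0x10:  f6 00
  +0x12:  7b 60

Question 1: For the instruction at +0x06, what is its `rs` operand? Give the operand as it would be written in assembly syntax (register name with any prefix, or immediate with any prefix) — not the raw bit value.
$2

+0x06: 52 40 ⇒ word 0x5240 (big)
  op=0x5240>>11=0xa ⇒ move (RR)
  rd@[10:8]=0x2 ⇒ $2
  rs@[7:5]=0x2 ⇒ $2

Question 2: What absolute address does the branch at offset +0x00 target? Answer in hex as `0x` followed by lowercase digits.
@+00  big-endian(b8 06) = 0xb806
  opcode bits[15:11]=0x17: jnz/J
  [10:0] imm=6 = 6
  target = base 0x5d7e + off 0x00 + 2 + imm 6 = 0x5d86

0x5d86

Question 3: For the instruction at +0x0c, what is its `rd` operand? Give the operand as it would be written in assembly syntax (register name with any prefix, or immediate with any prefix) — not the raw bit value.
$6

+0x0c: 06 00 ⇒ word 0x0600 (big)
  op=0x0600>>11=0x0 ⇒ cpl (R)
  [10:8] rd=6 = $6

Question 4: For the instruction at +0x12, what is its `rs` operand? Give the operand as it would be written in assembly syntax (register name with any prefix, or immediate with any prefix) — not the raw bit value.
off 0x12: read 7b 60 as big → 0x7b60
  opcode bits[15:11]=0xf: str/RR
  rd@[10:8]=0x3 ⇒ $3
  rs@[7:5]=0x3 ⇒ $3

$3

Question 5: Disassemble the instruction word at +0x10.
band $0, $6

off 0x10: read f6 00 as big → 0xf600
  top 5b → 0x1e → band [RR]
  rd@[10:8]=0x6 ⇒ $6
  rs@[7:5]=0x0 ⇒ $0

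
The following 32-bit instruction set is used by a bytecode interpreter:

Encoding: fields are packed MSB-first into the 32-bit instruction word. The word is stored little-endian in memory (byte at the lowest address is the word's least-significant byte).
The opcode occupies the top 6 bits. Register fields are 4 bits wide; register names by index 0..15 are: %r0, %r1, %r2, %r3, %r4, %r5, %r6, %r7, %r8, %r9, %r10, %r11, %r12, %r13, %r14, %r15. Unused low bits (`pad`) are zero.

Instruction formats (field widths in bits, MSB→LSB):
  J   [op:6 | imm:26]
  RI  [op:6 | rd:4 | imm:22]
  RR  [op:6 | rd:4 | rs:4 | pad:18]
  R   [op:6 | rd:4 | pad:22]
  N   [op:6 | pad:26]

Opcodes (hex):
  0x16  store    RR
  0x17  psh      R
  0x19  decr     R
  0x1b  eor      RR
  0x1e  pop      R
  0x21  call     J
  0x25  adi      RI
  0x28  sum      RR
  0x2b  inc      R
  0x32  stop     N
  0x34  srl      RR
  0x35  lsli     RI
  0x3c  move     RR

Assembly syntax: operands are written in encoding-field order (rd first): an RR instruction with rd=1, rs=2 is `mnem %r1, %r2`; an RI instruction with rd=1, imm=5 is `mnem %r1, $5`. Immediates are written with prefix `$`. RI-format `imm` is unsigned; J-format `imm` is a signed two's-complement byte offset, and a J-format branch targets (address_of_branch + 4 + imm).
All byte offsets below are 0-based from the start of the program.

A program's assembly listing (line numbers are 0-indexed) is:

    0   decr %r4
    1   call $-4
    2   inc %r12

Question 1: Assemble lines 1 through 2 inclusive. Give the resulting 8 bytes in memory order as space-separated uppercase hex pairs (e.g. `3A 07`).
FC FF FF 87 00 00 00 AF

line 1 (call): pack op=0x21:6|imm=-4:26 = 0x87fffffc; little→ fc ff ff 87
line 2 (inc): pack op=0x2b:6|rd=12:4|pad=0:22 = 0xaf000000; little→ 00 00 00 af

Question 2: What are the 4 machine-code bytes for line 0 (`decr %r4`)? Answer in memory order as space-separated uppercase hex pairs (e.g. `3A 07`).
00 00 00 65

line 0 (decr): pack op=0x19:6|rd=4:4|pad=0:22 = 0x65000000; little→ 00 00 00 65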